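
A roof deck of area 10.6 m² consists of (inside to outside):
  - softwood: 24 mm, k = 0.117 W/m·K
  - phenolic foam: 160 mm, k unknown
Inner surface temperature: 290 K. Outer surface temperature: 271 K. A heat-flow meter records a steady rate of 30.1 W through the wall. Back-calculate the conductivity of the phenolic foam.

k ≈ 0.0247 W/(m·K)

Series thermal resistances:
R_softwood = L/(kA) = 0.024/(0.117×10.6) = 0.01935 K/W
Sum of known resistances R_other = 0.01935 K/W
Total R = ΔT/Q = 19/30.1 = 0.6312 K/W
R_phenolic foam = R_total − R_other = 0.6119 K/W
k = L/(R·A) = 0.16/(0.6119×10.6)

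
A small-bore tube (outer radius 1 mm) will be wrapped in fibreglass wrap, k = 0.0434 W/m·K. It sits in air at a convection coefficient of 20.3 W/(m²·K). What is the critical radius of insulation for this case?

r_cr ≈ 2.14 mm

For a cylinder r_cr = k/h = 0.0434/20.3
r_cr = 2.14 mm; since the bare radius (1 mm) is below r_cr, adding a thin layer of insulation will *increase* heat loss.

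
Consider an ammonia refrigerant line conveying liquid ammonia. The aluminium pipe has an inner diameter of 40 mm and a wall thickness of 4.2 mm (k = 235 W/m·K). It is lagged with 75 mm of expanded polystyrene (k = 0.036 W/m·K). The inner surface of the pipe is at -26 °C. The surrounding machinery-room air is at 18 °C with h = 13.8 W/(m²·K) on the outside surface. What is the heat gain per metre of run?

For a radial system each layer contributes R = ln(r_out/r_in)/(2πkL); films add R = 1/(hA).
R_aluminium pipe wall = ln(24.2/20)/(2π×235×1) = 1.291×10^-4 K/W
R_expanded polystyrene = ln(99.2/24.2)/(2π×0.036×1) = 6.237 K/W
R_outer film = 1/(h_o·2πr_oL) = 1/(13.8×2π×0.0992×1) = 0.1163 K/W
R_total = 6.353 K/W
Q = ΔT/R_total = 44/6.353

q′ ≈ 6.93 W/m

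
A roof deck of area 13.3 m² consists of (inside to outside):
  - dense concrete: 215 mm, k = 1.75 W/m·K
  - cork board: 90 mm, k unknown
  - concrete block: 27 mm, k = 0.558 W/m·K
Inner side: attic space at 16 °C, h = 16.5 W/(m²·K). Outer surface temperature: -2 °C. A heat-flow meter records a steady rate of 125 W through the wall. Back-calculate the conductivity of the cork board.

Treating each layer as a thermal resistance in series:
R_inner film = 1/(h_i·A) = 1/(16.5×13.3) = 0.004557 K/W
R_dense concrete = L/(kA) = 0.215/(1.75×13.3) = 0.009237 K/W
R_concrete block = L/(kA) = 0.027/(0.558×13.3) = 0.003638 K/W
Sum of known resistances R_other = 0.01743 K/W
Total R = ΔT/Q = 18/125 = 0.144 K/W
R_cork board = R_total − R_other = 0.1266 K/W
k = L/(R·A) = 0.09/(0.1266×13.3)

k ≈ 0.0535 W/(m·K)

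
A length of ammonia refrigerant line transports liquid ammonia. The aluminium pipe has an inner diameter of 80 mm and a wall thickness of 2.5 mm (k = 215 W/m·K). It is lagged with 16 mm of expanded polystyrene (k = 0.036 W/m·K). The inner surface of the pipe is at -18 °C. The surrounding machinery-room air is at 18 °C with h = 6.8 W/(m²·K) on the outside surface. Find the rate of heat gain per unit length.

q′ ≈ 19.9 W/m

Treating each annulus and film as a series resistance:
R_aluminium pipe wall = ln(42.5/40)/(2π×215×1) = 4.488×10^-5 K/W
R_expanded polystyrene = ln(58.5/42.5)/(2π×0.036×1) = 1.413 K/W
R_outer film = 1/(h_o·2πr_oL) = 1/(6.8×2π×0.0585×1) = 0.4001 K/W
R_total = 1.813 K/W
Q = ΔT/R_total = 36/1.813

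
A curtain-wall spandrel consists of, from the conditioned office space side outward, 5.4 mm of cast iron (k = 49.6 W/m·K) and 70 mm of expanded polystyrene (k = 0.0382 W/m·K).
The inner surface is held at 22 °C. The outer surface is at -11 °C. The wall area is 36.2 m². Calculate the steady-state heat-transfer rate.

Model the wall as resistances in series:
R_cast iron = L/(kA) = 0.0054/(49.6×36.2) = 3.007×10^-6 K/W
R_expanded polystyrene = L/(kA) = 0.07/(0.0382×36.2) = 0.05062 K/W
R_total = 0.05062 K/W
Q = ΔT / R_total = 33 / 0.05062

Q ≈ 652 W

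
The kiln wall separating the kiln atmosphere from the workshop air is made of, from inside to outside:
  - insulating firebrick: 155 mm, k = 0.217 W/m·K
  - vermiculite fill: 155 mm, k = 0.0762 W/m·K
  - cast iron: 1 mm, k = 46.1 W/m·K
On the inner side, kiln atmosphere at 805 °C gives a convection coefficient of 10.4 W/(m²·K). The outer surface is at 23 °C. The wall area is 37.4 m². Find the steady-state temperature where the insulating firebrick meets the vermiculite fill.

T ≈ 582 °C

Thermal resistances in series:
R_inner film = 1/(h_i·A) = 1/(10.4×37.4) = 0.002571 K/W
R_insulating firebrick = L/(kA) = 0.155/(0.217×37.4) = 0.0191 K/W
R_vermiculite fill = L/(kA) = 0.155/(0.0762×37.4) = 0.05439 K/W
R_cast iron = L/(kA) = 0.001/(46.1×37.4) = 5.8×10^-7 K/W
R_total = 0.07606 K/W;  Q = ΔT/R_total = 782/0.07606 = 10280 W
T_interface = T_inner − Q·ΣR(inner→interface) = 805 − 10300×0.02167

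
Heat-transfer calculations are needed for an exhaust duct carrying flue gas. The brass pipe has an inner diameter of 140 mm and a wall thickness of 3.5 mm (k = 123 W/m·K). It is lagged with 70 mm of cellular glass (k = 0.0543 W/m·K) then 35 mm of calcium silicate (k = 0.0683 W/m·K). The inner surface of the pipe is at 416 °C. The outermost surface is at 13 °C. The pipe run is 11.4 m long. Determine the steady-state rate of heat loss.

Per-layer cylindrical resistances, series-summed:
R_brass pipe wall = ln(73.5/70)/(2π×123×11.4) = 5.538×10^-6 K/W
R_cellular glass = ln(143.5/73.5)/(2π×0.0543×11.4) = 0.172 K/W
R_calcium silicate = ln(178.5/143.5)/(2π×0.0683×11.4) = 0.04461 K/W
R_total = 0.2166 K/W
Q = ΔT/R_total = 403/0.2166

Q ≈ 1860 W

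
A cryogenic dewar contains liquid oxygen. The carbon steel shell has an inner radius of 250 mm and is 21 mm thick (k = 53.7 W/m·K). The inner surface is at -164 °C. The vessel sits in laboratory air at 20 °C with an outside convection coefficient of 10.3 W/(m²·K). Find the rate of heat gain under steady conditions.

For a spherical shell R = (1/r₁ − 1/r₂)/(4πk); film R = 1/(h·4πr²). In series:
R_carbon steel shell = (1/0.25 − 1/0.271)/(4π×53.7) = 4.593×10^-4 K/W
R_outer film = 1/(h·4πr_o²) = 1/(10.3×4π×0.271²) = 0.1052 K/W
R_total = 0.1057 K/W
Q = ΔT/R_total = 184/0.1057

Q ≈ 1740 W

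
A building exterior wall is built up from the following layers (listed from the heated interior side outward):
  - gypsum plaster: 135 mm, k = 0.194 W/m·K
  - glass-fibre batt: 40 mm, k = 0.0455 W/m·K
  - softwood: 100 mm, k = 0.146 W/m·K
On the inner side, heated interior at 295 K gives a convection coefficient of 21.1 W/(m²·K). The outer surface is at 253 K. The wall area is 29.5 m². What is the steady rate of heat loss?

Q ≈ 537 W

Model the wall as resistances in series:
R_inner film = 1/(h_i·A) = 1/(21.1×29.5) = 0.001607 K/W
R_gypsum plaster = L/(kA) = 0.135/(0.194×29.5) = 0.02359 K/W
R_glass-fibre batt = L/(kA) = 0.04/(0.0455×29.5) = 0.0298 K/W
R_softwood = L/(kA) = 0.1/(0.146×29.5) = 0.02322 K/W
R_total = 0.07821 K/W
Q = ΔT / R_total = 42 / 0.07821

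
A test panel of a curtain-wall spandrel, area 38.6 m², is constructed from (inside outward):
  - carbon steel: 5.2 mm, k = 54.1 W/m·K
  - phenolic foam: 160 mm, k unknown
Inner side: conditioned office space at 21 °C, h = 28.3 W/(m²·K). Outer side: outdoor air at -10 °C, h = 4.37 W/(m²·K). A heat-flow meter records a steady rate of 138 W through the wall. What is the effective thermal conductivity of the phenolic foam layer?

Series thermal resistances:
R_inner film = 1/(h_i·A) = 1/(28.3×38.6) = 9.154×10^-4 K/W
R_carbon steel = L/(kA) = 0.0052/(54.1×38.6) = 2.49×10^-6 K/W
R_outer film = 1/(h_o·A) = 1/(4.37×38.6) = 0.005928 K/W
Sum of known resistances R_other = 0.006846 K/W
Total R = ΔT/Q = 31/138 = 0.2246 K/W
R_phenolic foam = R_total − R_other = 0.2178 K/W
k = L/(R·A) = 0.16/(0.2178×38.6)

k ≈ 0.019 W/(m·K)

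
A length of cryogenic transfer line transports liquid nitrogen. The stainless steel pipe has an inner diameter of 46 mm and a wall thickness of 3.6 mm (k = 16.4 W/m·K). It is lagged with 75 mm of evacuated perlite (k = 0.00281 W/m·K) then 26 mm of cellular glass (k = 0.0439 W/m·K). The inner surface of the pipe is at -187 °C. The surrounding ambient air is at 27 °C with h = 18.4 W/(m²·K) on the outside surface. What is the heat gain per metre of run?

Cylindrical conduction, so R = ln(r₂/r₁)/(2πkL) per layer, in series:
R_stainless steel pipe wall = ln(26.6/23)/(2π×16.4×1) = 0.001411 K/W
R_evacuated perlite = ln(101.6/26.6)/(2π×0.00281×1) = 75.9 K/W
R_cellular glass = ln(127.6/101.6)/(2π×0.0439×1) = 0.8261 K/W
R_outer film = 1/(h_o·2πr_oL) = 1/(18.4×2π×0.1276×1) = 0.06779 K/W
R_total = 76.8 K/W
Q = ΔT/R_total = 214/76.8

q′ ≈ 2.79 W/m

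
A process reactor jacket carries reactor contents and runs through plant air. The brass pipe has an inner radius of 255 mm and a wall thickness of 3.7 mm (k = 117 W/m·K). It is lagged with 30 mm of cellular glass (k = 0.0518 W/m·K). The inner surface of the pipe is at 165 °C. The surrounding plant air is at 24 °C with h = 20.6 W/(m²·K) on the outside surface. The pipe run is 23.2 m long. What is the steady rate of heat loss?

Q ≈ 8990 W

For a radial system each layer contributes R = ln(r_out/r_in)/(2πkL); films add R = 1/(hA).
R_brass pipe wall = ln(258.7/255)/(2π×117×23.2) = 8.446×10^-7 K/W
R_cellular glass = ln(288.7/258.7)/(2π×0.0518×23.2) = 0.01453 K/W
R_outer film = 1/(h_o·2πr_oL) = 1/(20.6×2π×0.2887×23.2) = 0.001154 K/W
R_total = 0.01568 K/W
Q = ΔT/R_total = 141/0.01568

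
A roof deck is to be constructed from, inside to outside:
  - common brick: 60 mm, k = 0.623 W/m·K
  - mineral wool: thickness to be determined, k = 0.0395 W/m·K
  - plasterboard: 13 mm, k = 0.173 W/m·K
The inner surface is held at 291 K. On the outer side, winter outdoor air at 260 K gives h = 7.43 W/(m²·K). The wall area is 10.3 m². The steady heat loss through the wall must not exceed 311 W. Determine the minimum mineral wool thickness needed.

Treating each layer as a thermal resistance in series:
R_common brick = L/(kA) = 0.06/(0.623×10.3) = 0.00935 K/W
R_plasterboard = L/(kA) = 0.013/(0.173×10.3) = 0.007296 K/W
R_outer film = 1/(h_o·A) = 1/(7.43×10.3) = 0.01307 K/W
Sum of the known resistances R_other = 0.02971 K/W
Required total resistance R_tot = ΔT/Q_allow = 31/311 = 0.09968 K/W
R_mineral wool = R_tot − R_other = 0.06997 K/W
L = R·k·A = 0.06997×0.0395×10.3

L ≈ 28.5 mm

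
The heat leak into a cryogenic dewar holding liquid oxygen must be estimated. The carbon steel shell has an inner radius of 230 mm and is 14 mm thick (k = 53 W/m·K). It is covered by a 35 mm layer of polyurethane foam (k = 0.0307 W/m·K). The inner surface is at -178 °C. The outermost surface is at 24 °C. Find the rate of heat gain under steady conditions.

Q ≈ 152 W

Spherical conduction: R = (1/r_in − 1/r_out)/(4πk) per layer; series-sum.
R_carbon steel shell = (1/0.23 − 1/0.244)/(4π×53) = 3.746×10^-4 K/W
R_polyurethane foam = (1/0.244 − 1/0.279)/(4π×0.0307) = 1.333 K/W
R_total = 1.333 K/W
Q = ΔT/R_total = 202/1.333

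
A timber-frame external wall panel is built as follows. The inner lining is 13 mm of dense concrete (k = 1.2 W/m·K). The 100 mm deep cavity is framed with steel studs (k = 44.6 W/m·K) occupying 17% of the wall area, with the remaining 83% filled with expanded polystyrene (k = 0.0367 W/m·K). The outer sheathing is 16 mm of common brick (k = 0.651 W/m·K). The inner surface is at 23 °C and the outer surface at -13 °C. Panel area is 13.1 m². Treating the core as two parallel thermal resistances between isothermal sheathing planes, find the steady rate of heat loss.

Q ≈ 9710 W

Sheathing layers in series; stud and cavity paths in parallel between them.
R_inner = 0.013/(1.2×13.1) = 8.27×10^-4 K/W
R_stud  = 0.1/(44.6×0.17×13.1) = 0.001007 K/W
R_cav   = 0.1/(0.0367×0.83×13.1) = 0.2506 K/W
1/R_core = 1/R_stud + 1/R_cav → R_core = 0.001003 K/W
R_outer = 0.016/(0.651×13.1) = 0.001876 K/W
R_total = 0.003706 K/W
Q = ΔT/R_total = 36/0.003706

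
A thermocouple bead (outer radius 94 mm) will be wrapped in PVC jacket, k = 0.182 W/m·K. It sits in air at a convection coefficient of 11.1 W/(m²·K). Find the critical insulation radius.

r_cr ≈ 32.8 mm

For a sphere r_cr = 2k/h = 2×0.182/11.1
r_cr = 32.8 mm; since the bare radius (94 mm) is above r_cr, any added insulation will reduce heat loss.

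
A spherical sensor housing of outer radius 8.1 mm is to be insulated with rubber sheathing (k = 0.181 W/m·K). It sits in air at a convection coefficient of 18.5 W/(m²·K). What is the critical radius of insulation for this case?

r_cr ≈ 19.6 mm

For a sphere r_cr = 2k/h = 2×0.181/18.5
r_cr = 19.6 mm; since the bare radius (8.1 mm) is below r_cr, adding a thin layer of insulation will *increase* heat loss.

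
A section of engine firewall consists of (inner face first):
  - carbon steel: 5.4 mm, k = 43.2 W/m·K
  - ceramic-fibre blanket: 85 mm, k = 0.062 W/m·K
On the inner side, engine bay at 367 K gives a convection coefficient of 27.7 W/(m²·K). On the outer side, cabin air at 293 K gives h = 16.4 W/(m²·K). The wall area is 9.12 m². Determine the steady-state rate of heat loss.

Q ≈ 460 W

Model the wall as resistances in series:
R_inner film = 1/(h_i·A) = 1/(27.7×9.12) = 0.003958 K/W
R_carbon steel = L/(kA) = 0.0054/(43.2×9.12) = 1.371×10^-5 K/W
R_ceramic-fibre blanket = L/(kA) = 0.085/(0.062×9.12) = 0.1503 K/W
R_outer film = 1/(h_o·A) = 1/(16.4×9.12) = 0.006686 K/W
R_total = 0.161 K/W
Q = ΔT / R_total = 74 / 0.161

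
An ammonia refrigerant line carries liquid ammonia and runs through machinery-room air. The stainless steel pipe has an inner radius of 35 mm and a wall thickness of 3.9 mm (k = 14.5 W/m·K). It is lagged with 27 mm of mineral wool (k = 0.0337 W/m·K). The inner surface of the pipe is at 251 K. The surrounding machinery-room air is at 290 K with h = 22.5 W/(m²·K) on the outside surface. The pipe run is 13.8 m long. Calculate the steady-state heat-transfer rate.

Cylindrical conduction, so R = ln(r₂/r₁)/(2πkL) per layer, in series:
R_stainless steel pipe wall = ln(38.9/35)/(2π×14.5×13.8) = 8.403×10^-5 K/W
R_mineral wool = ln(65.9/38.9)/(2π×0.0337×13.8) = 0.1804 K/W
R_outer film = 1/(h_o·2πr_oL) = 1/(22.5×2π×0.0659×13.8) = 0.007778 K/W
R_total = 0.1883 K/W
Q = ΔT/R_total = 39/0.1883

Q ≈ 207 W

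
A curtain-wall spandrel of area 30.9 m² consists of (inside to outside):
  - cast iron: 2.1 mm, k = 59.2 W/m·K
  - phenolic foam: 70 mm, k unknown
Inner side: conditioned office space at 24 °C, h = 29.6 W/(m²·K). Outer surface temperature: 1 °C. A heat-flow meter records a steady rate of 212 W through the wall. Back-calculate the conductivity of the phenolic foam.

Using the resistance-network approach (series):
R_inner film = 1/(h_i·A) = 1/(29.6×30.9) = 0.001093 K/W
R_cast iron = L/(kA) = 0.0021/(59.2×30.9) = 1.148×10^-6 K/W
Sum of known resistances R_other = 0.001094 K/W
Total R = ΔT/Q = 23/212 = 0.1085 K/W
R_phenolic foam = R_total − R_other = 0.1074 K/W
k = L/(R·A) = 0.07/(0.1074×30.9)

k ≈ 0.0211 W/(m·K)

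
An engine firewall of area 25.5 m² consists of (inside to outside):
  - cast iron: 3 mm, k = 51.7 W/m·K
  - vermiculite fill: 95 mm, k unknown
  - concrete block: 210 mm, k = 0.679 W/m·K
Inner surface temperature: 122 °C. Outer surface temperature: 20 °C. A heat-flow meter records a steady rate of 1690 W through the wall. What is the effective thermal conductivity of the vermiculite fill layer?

k ≈ 0.0773 W/(m·K)

Model the wall as resistances in series:
R_cast iron = L/(kA) = 0.003/(51.7×25.5) = 2.276×10^-6 K/W
R_concrete block = L/(kA) = 0.21/(0.679×25.5) = 0.01213 K/W
Sum of known resistances R_other = 0.01213 K/W
Total R = ΔT/Q = 102/1690 = 0.06036 K/W
R_vermiculite fill = R_total − R_other = 0.04822 K/W
k = L/(R·A) = 0.095/(0.04822×25.5)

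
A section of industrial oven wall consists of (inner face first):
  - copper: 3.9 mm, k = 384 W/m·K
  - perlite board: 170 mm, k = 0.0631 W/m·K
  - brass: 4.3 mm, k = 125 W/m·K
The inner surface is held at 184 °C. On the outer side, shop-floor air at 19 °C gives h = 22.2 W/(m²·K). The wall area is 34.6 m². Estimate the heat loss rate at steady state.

Q ≈ 2080 W

Treating each layer as a thermal resistance in series:
R_copper = L/(kA) = 0.0039/(384×34.6) = 2.935×10^-7 K/W
R_perlite board = L/(kA) = 0.17/(0.0631×34.6) = 0.07787 K/W
R_brass = L/(kA) = 0.0043/(125×34.6) = 9.942×10^-7 K/W
R_outer film = 1/(h_o·A) = 1/(22.2×34.6) = 0.001302 K/W
R_total = 0.07917 K/W
Q = ΔT / R_total = 165 / 0.07917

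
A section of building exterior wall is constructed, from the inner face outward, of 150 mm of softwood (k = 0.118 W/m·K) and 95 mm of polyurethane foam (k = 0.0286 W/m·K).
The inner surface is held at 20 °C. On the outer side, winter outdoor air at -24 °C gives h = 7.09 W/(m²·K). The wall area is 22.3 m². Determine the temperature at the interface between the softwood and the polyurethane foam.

Model the wall as resistances in series:
R_softwood = L/(kA) = 0.15/(0.118×22.3) = 0.057 K/W
R_polyurethane foam = L/(kA) = 0.095/(0.0286×22.3) = 0.149 K/W
R_outer film = 1/(h_o·A) = 1/(7.09×22.3) = 0.006325 K/W
R_total = 0.2123 K/W;  Q = ΔT/R_total = 44/0.2123 = 207.3 W
T_interface = T_inner − Q·ΣR(inner→interface) = 20 − 207×0.057

T ≈ 8.18 °C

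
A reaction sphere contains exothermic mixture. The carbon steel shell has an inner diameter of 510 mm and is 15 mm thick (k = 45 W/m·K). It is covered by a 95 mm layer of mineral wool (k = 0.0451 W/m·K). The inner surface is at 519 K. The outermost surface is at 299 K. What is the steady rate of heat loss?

Q ≈ 129 W

Spherical conduction: R = (1/r_in − 1/r_out)/(4πk) per layer; series-sum.
R_carbon steel shell = (1/0.255 − 1/0.27)/(4π×45) = 3.853×10^-4 K/W
R_mineral wool = (1/0.27 − 1/0.365)/(4π×0.0451) = 1.701 K/W
R_total = 1.701 K/W
Q = ΔT/R_total = 220/1.701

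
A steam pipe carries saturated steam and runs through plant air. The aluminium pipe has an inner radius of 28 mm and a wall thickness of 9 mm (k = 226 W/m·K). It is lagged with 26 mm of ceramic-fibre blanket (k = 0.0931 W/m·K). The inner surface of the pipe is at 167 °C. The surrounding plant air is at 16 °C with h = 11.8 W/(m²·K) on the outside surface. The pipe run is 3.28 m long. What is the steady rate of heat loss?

For a radial system each layer contributes R = ln(r_out/r_in)/(2πkL); films add R = 1/(hA).
R_aluminium pipe wall = ln(37/28)/(2π×226×3.28) = 5.984×10^-5 K/W
R_ceramic-fibre blanket = ln(63/37)/(2π×0.0931×3.28) = 0.2774 K/W
R_outer film = 1/(h_o·2πr_oL) = 1/(11.8×2π×0.063×3.28) = 0.06527 K/W
R_total = 0.3427 K/W
Q = ΔT/R_total = 151/0.3427

Q ≈ 441 W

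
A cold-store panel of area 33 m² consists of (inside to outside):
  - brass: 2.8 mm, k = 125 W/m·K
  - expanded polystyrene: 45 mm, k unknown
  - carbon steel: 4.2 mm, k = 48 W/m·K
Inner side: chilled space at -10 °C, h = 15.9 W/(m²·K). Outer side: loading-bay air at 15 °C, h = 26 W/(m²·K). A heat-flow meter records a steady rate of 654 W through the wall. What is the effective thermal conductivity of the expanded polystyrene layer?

Treating each layer as a thermal resistance in series:
R_inner film = 1/(h_i·A) = 1/(15.9×33) = 0.001906 K/W
R_brass = L/(kA) = 0.0028/(125×33) = 6.788×10^-7 K/W
R_carbon steel = L/(kA) = 0.0042/(48×33) = 2.652×10^-6 K/W
R_outer film = 1/(h_o·A) = 1/(26×33) = 0.001166 K/W
Sum of known resistances R_other = 0.003075 K/W
Total R = ΔT/Q = 25/654 = 0.03823 K/W
R_expanded polystyrene = R_total − R_other = 0.03515 K/W
k = L/(R·A) = 0.045/(0.03515×33)

k ≈ 0.0388 W/(m·K)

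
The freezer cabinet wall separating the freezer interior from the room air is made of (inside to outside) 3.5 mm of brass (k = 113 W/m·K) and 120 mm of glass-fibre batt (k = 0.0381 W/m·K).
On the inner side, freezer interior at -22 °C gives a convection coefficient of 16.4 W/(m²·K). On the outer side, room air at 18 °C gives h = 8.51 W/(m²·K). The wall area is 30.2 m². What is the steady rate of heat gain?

Model the wall as resistances in series:
R_inner film = 1/(h_i·A) = 1/(16.4×30.2) = 0.002019 K/W
R_brass = L/(kA) = 0.0035/(113×30.2) = 1.026×10^-6 K/W
R_glass-fibre batt = L/(kA) = 0.12/(0.0381×30.2) = 0.1043 K/W
R_outer film = 1/(h_o·A) = 1/(8.51×30.2) = 0.003891 K/W
R_total = 0.1102 K/W
Q = ΔT / R_total = 40 / 0.1102

Q ≈ 363 W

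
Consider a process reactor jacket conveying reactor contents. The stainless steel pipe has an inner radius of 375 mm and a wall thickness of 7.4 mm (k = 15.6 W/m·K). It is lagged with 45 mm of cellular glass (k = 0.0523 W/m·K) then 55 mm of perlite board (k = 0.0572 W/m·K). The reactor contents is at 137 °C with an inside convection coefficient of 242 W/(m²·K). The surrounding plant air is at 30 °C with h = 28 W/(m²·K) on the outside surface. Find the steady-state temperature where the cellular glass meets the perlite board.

Treating each annulus and film as a series resistance:
R_inner film = 1/(h_i·2πr₁L) = 1/(242×2π×0.375×1) = 0.001754 K/W
R_stainless steel pipe wall = ln(382.4/375)/(2π×15.6×1) = 1.994×10^-4 K/W
R_cellular glass = ln(427.4/382.4)/(2π×0.0523×1) = 0.3386 K/W
R_perlite board = ln(482.4/427.4)/(2π×0.0572×1) = 0.3368 K/W
R_outer film = 1/(h_o·2πr_oL) = 1/(28×2π×0.4824×1) = 0.01178 K/W
R_total = 0.6891 K/W
Q = ΔT/R_total = 107/0.6891
Q = 155 W/m
T_interface = T_inner − Q·ΣR(inner→interface) = 137 − 155×0.3405

T ≈ 84.1 °C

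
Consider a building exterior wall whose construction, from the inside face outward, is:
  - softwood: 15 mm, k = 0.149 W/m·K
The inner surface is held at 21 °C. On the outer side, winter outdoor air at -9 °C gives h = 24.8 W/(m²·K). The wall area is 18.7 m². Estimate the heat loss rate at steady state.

Model the wall as resistances in series:
R_softwood = L/(kA) = 0.015/(0.149×18.7) = 0.005383 K/W
R_outer film = 1/(h_o·A) = 1/(24.8×18.7) = 0.002156 K/W
R_total = 0.00754 K/W
Q = ΔT / R_total = 30 / 0.00754

Q ≈ 3980 W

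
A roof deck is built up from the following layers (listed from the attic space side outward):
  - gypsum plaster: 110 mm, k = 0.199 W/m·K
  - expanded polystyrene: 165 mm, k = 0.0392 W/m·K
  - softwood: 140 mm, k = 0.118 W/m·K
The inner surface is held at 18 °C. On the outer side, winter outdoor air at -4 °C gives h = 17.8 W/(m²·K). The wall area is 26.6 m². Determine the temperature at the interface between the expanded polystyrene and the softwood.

Using the resistance-network approach (series):
R_gypsum plaster = L/(kA) = 0.11/(0.199×26.6) = 0.02078 K/W
R_expanded polystyrene = L/(kA) = 0.165/(0.0392×26.6) = 0.1582 K/W
R_softwood = L/(kA) = 0.14/(0.118×26.6) = 0.0446 K/W
R_outer film = 1/(h_o·A) = 1/(17.8×26.6) = 0.002112 K/W
R_total = 0.2257 K/W;  Q = ΔT/R_total = 22/0.2257 = 97.46 W
T_interface = T_inner − Q·ΣR(inner→interface) = 18 − 97.5×0.179

T ≈ 0.553 °C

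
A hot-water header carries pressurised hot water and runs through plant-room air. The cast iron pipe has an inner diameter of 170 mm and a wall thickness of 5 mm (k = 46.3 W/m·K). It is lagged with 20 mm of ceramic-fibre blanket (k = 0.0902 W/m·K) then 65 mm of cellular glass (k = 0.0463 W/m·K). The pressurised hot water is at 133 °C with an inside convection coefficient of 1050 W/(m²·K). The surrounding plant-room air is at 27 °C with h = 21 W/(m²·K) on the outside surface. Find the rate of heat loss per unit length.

Per-layer cylindrical resistances, series-summed:
R_inner film = 1/(h_i·2πr₁L) = 1/(1050×2π×0.085×1) = 0.001783 K/W
R_cast iron pipe wall = ln(90/85)/(2π×46.3×1) = 1.965×10^-4 K/W
R_ceramic-fibre blanket = ln(110/90)/(2π×0.0902×1) = 0.3541 K/W
R_cellular glass = ln(175/110)/(2π×0.0463×1) = 1.596 K/W
R_outer film = 1/(h_o·2πr_oL) = 1/(21×2π×0.175×1) = 0.04331 K/W
R_total = 1.995 K/W
Q = ΔT/R_total = 106/1.995

q′ ≈ 53.1 W/m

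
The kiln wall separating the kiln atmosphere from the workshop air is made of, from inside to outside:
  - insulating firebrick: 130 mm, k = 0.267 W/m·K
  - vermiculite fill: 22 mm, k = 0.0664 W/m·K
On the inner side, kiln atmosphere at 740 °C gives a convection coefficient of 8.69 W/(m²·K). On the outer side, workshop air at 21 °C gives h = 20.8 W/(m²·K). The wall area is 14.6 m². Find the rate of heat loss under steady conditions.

Q ≈ 10700 W

Treating each layer as a thermal resistance in series:
R_inner film = 1/(h_i·A) = 1/(8.69×14.6) = 0.007882 K/W
R_insulating firebrick = L/(kA) = 0.13/(0.267×14.6) = 0.03335 K/W
R_vermiculite fill = L/(kA) = 0.022/(0.0664×14.6) = 0.02269 K/W
R_outer film = 1/(h_o·A) = 1/(20.8×14.6) = 0.003293 K/W
R_total = 0.06722 K/W
Q = ΔT / R_total = 719 / 0.06722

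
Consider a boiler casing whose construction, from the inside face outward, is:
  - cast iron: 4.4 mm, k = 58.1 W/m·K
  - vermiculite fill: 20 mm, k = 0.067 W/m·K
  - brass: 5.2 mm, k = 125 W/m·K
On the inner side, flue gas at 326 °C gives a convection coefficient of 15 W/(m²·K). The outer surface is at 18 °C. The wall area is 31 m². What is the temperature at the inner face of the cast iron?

T ≈ 270 °C

Using the resistance-network approach (series):
R_inner film = 1/(h_i·A) = 1/(15×31) = 0.002151 K/W
R_cast iron = L/(kA) = 0.0044/(58.1×31) = 2.443×10^-6 K/W
R_vermiculite fill = L/(kA) = 0.02/(0.067×31) = 0.009629 K/W
R_brass = L/(kA) = 0.0052/(125×31) = 1.342×10^-6 K/W
R_total = 0.01178 K/W;  Q = ΔT/R_total = 308/0.01178 = 26140 W
T_interface = T_inner − Q·ΣR(inner→interface) = 326 − 26100×0.002151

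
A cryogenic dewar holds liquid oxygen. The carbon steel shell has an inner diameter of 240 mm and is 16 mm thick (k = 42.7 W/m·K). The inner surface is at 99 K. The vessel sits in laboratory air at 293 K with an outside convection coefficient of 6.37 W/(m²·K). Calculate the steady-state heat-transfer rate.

Spherical conduction: R = (1/r_in − 1/r_out)/(4πk) per layer; series-sum.
R_carbon steel shell = (1/0.12 − 1/0.136)/(4π×42.7) = 0.001827 K/W
R_outer film = 1/(h·4πr_o²) = 1/(6.37×4π×0.136²) = 0.6754 K/W
R_total = 0.6772 K/W
Q = ΔT/R_total = 194/0.6772

Q ≈ 286 W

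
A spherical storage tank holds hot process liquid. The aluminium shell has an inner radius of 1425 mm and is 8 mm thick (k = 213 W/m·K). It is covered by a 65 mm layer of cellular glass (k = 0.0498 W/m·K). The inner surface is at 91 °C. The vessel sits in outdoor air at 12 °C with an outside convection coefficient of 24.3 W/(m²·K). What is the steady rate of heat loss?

Q ≈ 1580 W

Each spherical layer contributes R = (1/r_i − 1/r_o)/(4πk):
R_aluminium shell = (1/1.425 − 1/1.433)/(4π×213) = 1.464×10^-6 K/W
R_cellular glass = (1/1.433 − 1/1.498)/(4π×0.0498) = 0.04839 K/W
R_outer film = 1/(h·4πr_o²) = 1/(24.3×4π×1.498²) = 0.001459 K/W
R_total = 0.04985 K/W
Q = ΔT/R_total = 79/0.04985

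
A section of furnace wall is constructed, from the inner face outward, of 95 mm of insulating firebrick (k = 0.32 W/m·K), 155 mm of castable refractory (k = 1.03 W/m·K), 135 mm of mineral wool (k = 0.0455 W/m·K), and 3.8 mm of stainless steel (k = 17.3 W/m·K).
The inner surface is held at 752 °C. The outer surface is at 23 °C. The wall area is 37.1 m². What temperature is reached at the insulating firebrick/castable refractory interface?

Series thermal resistances:
R_insulating firebrick = L/(kA) = 0.095/(0.32×37.1) = 0.008002 K/W
R_castable refractory = L/(kA) = 0.155/(1.03×37.1) = 0.004056 K/W
R_mineral wool = L/(kA) = 0.135/(0.0455×37.1) = 0.07997 K/W
R_stainless steel = L/(kA) = 0.0038/(17.3×37.1) = 5.921×10^-6 K/W
R_total = 0.09204 K/W;  Q = ΔT/R_total = 729/0.09204 = 7921 W
T_interface = T_inner − Q·ΣR(inner→interface) = 752 − 7920×0.008002

T ≈ 689 °C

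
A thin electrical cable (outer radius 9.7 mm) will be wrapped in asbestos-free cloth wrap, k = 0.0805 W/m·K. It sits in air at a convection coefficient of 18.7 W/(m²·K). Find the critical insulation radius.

For a cylinder r_cr = k/h = 0.0805/18.7
r_cr = 4.3 mm; since the bare radius (9.7 mm) is above r_cr, any added insulation will reduce heat loss.

r_cr ≈ 4.3 mm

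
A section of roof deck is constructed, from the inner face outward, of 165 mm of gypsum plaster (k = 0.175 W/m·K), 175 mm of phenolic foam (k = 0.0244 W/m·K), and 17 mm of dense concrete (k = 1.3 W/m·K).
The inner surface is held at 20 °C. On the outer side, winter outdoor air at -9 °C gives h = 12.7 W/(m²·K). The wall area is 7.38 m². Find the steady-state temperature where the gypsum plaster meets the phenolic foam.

T ≈ 16.7 °C

Thermal resistances in series:
R_gypsum plaster = L/(kA) = 0.165/(0.175×7.38) = 0.1278 K/W
R_phenolic foam = L/(kA) = 0.175/(0.0244×7.38) = 0.9718 K/W
R_dense concrete = L/(kA) = 0.017/(1.3×7.38) = 0.001772 K/W
R_outer film = 1/(h_o·A) = 1/(12.7×7.38) = 0.01067 K/W
R_total = 1.112 K/W;  Q = ΔT/R_total = 29/1.112 = 26.08 W
T_interface = T_inner − Q·ΣR(inner→interface) = 20 − 26.1×0.1278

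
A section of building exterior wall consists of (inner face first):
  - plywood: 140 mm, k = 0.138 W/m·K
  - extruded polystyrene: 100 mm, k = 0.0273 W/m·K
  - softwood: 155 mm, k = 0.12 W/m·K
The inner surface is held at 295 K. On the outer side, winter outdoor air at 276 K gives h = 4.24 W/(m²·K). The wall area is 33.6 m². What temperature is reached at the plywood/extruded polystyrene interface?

T ≈ 292 K

Series thermal resistances:
R_plywood = L/(kA) = 0.14/(0.138×33.6) = 0.03019 K/W
R_extruded polystyrene = L/(kA) = 0.1/(0.0273×33.6) = 0.109 K/W
R_softwood = L/(kA) = 0.155/(0.12×33.6) = 0.03844 K/W
R_outer film = 1/(h_o·A) = 1/(4.24×33.6) = 0.007019 K/W
R_total = 0.1847 K/W;  Q = ΔT/R_total = 19/0.1847 = 102.9 W
T_interface = T_inner − Q·ΣR(inner→interface) = 295 − 103×0.03019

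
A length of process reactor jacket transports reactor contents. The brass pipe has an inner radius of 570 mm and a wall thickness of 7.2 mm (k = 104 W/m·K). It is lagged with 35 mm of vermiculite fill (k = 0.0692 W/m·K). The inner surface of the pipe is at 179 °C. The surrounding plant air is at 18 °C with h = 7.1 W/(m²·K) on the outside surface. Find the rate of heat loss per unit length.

q′ ≈ 936 W/m

Radial resistances (cylindrical: R_cond = ln(r_o/r_i)/(2πkL), R_conv = 1/(h·2πrL)):
R_brass pipe wall = ln(577.2/570)/(2π×104×1) = 1.921×10^-5 K/W
R_vermiculite fill = ln(612.2/577.2)/(2π×0.0692×1) = 0.1354 K/W
R_outer film = 1/(h_o·2πr_oL) = 1/(7.1×2π×0.6122×1) = 0.03662 K/W
R_total = 0.172 K/W
Q = ΔT/R_total = 161/0.172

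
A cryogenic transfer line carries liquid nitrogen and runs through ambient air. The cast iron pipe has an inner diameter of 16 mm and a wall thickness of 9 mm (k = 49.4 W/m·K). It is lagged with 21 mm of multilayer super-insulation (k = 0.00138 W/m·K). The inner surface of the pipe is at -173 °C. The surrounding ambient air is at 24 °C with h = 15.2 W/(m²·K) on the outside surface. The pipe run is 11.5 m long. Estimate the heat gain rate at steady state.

Per-layer cylindrical resistances, series-summed:
R_cast iron pipe wall = ln(17/8)/(2π×49.4×11.5) = 2.112×10^-4 K/W
R_multilayer super-insulation = ln(38/17)/(2π×0.00138×11.5) = 8.067 K/W
R_outer film = 1/(h_o·2πr_oL) = 1/(15.2×2π×0.038×11.5) = 0.02396 K/W
R_total = 8.091 K/W
Q = ΔT/R_total = 197/8.091

Q ≈ 24.3 W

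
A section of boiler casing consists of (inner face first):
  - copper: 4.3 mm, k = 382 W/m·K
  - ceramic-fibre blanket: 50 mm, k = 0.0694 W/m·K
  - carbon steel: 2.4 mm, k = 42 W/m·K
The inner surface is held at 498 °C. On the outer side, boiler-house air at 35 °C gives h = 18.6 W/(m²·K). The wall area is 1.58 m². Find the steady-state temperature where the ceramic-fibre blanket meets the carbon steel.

T ≈ 67.2 °C

Thermal resistances in series:
R_copper = L/(kA) = 0.0043/(382×1.58) = 7.124×10^-6 K/W
R_ceramic-fibre blanket = L/(kA) = 0.05/(0.0694×1.58) = 0.456 K/W
R_carbon steel = L/(kA) = 0.0024/(42×1.58) = 3.617×10^-5 K/W
R_outer film = 1/(h_o·A) = 1/(18.6×1.58) = 0.03403 K/W
R_total = 0.4901 K/W;  Q = ΔT/R_total = 463/0.4901 = 944.8 W
T_interface = T_inner − Q·ΣR(inner→interface) = 498 − 945×0.456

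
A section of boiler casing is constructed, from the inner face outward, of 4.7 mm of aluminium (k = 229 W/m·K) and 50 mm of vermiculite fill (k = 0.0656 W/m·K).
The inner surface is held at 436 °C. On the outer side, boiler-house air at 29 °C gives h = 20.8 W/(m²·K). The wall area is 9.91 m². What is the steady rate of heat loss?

Using the resistance-network approach (series):
R_aluminium = L/(kA) = 0.0047/(229×9.91) = 2.071×10^-6 K/W
R_vermiculite fill = L/(kA) = 0.05/(0.0656×9.91) = 0.07691 K/W
R_outer film = 1/(h_o·A) = 1/(20.8×9.91) = 0.004851 K/W
R_total = 0.08177 K/W
Q = ΔT / R_total = 407 / 0.08177

Q ≈ 4980 W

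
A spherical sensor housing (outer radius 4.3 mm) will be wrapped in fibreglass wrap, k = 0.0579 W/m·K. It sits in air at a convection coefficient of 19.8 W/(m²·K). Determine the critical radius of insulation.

For a sphere r_cr = 2k/h = 2×0.0579/19.8
r_cr = 5.85 mm; since the bare radius (4.3 mm) is below r_cr, adding a thin layer of insulation will *increase* heat loss.

r_cr ≈ 5.85 mm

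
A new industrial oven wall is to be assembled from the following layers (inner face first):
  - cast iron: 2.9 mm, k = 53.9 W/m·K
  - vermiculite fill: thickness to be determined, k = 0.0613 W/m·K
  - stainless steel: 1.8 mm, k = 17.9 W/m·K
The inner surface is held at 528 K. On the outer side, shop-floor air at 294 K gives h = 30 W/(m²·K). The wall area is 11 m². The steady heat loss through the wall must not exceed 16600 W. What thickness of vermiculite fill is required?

L ≈ 7.45 mm

Treating each layer as a thermal resistance in series:
R_cast iron = L/(kA) = 0.0029/(53.9×11) = 4.891×10^-6 K/W
R_stainless steel = L/(kA) = 0.0018/(17.9×11) = 9.142×10^-6 K/W
R_outer film = 1/(h_o·A) = 1/(30×11) = 0.00303 K/W
Sum of the known resistances R_other = 0.003044 K/W
Required total resistance R_tot = ΔT/Q_allow = 234/16600 = 0.0141 K/W
R_vermiculite fill = R_tot − R_other = 0.01105 K/W
L = R·k·A = 0.01105×0.0613×11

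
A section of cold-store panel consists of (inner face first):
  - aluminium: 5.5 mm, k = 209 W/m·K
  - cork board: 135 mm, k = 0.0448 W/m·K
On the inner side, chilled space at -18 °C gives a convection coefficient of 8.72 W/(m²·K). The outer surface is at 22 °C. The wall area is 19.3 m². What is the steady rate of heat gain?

Treating each layer as a thermal resistance in series:
R_inner film = 1/(h_i·A) = 1/(8.72×19.3) = 0.005942 K/W
R_aluminium = L/(kA) = 0.0055/(209×19.3) = 1.364×10^-6 K/W
R_cork board = L/(kA) = 0.135/(0.0448×19.3) = 0.1561 K/W
R_total = 0.1621 K/W
Q = ΔT / R_total = 40 / 0.1621

Q ≈ 247 W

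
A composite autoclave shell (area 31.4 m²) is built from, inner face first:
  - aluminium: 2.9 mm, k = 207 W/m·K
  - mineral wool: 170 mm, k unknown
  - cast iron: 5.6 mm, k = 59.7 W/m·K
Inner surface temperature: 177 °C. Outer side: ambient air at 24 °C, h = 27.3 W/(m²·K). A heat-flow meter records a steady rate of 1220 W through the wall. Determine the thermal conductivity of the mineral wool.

Treating each layer as a thermal resistance in series:
R_aluminium = L/(kA) = 0.0029/(207×31.4) = 4.462×10^-7 K/W
R_cast iron = L/(kA) = 0.0056/(59.7×31.4) = 2.987×10^-6 K/W
R_outer film = 1/(h_o·A) = 1/(27.3×31.4) = 0.001167 K/W
Sum of known resistances R_other = 0.00117 K/W
Total R = ΔT/Q = 153/1220 = 0.1254 K/W
R_mineral wool = R_total − R_other = 0.1242 K/W
k = L/(R·A) = 0.17/(0.1242×31.4)

k ≈ 0.0436 W/(m·K)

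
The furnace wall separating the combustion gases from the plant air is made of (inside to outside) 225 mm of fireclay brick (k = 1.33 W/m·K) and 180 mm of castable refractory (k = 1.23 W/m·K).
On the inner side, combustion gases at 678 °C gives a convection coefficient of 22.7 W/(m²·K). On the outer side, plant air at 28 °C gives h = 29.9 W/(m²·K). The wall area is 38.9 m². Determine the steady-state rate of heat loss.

Series thermal resistances:
R_inner film = 1/(h_i·A) = 1/(22.7×38.9) = 0.001132 K/W
R_fireclay brick = L/(kA) = 0.225/(1.33×38.9) = 0.004349 K/W
R_castable refractory = L/(kA) = 0.18/(1.23×38.9) = 0.003762 K/W
R_outer film = 1/(h_o·A) = 1/(29.9×38.9) = 8.598×10^-4 K/W
R_total = 0.0101 K/W
Q = ΔT / R_total = 650 / 0.0101

Q ≈ 64300 W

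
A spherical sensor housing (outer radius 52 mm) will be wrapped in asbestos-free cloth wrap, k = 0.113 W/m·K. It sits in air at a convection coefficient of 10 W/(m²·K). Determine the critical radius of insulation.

r_cr ≈ 22.6 mm

For a sphere r_cr = 2k/h = 2×0.113/10
r_cr = 22.6 mm; since the bare radius (52 mm) is above r_cr, any added insulation will reduce heat loss.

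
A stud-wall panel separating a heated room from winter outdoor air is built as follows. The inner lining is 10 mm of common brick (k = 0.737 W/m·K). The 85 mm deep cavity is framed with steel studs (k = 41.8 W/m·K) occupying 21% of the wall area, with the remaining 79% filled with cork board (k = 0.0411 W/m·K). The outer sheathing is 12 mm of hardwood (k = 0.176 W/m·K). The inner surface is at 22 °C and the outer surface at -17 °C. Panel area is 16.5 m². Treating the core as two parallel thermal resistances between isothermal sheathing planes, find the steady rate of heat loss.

Sheathing layers in series; stud and cavity paths in parallel between them.
R_inner = 0.01/(0.737×16.5) = 8.223×10^-4 K/W
R_stud  = 0.085/(41.8×0.21×16.5) = 5.869×10^-4 K/W
R_cav   = 0.085/(0.0411×0.79×16.5) = 0.1587 K/W
1/R_core = 1/R_stud + 1/R_cav → R_core = 5.847×10^-4 K/W
R_outer = 0.012/(0.176×16.5) = 0.004132 K/W
R_total = 0.005539 K/W
Q = ΔT/R_total = 39/0.005539

Q ≈ 7040 W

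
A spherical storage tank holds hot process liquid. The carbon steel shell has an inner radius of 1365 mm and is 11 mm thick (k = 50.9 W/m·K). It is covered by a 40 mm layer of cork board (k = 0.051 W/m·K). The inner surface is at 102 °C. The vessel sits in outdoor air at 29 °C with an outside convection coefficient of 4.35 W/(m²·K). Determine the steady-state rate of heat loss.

Radial (spherical) resistances in series:
R_carbon steel shell = (1/1.365 − 1/1.376)/(4π×50.9) = 9.156×10^-6 K/W
R_cork board = (1/1.376 − 1/1.416)/(4π×0.051) = 0.03203 K/W
R_outer film = 1/(h·4πr_o²) = 1/(4.35×4π×1.416²) = 0.009124 K/W
R_total = 0.04117 K/W
Q = ΔT/R_total = 73/0.04117

Q ≈ 1770 W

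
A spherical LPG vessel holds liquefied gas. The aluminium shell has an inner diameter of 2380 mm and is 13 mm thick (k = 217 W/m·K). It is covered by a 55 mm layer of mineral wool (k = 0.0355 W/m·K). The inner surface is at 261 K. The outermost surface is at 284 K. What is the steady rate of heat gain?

Radial (spherical) resistances in series:
R_aluminium shell = (1/1.19 − 1/1.203)/(4π×217) = 3.33×10^-6 K/W
R_mineral wool = (1/1.203 − 1/1.258)/(4π×0.0355) = 0.08147 K/W
R_total = 0.08147 K/W
Q = ΔT/R_total = 23/0.08147

Q ≈ 282 W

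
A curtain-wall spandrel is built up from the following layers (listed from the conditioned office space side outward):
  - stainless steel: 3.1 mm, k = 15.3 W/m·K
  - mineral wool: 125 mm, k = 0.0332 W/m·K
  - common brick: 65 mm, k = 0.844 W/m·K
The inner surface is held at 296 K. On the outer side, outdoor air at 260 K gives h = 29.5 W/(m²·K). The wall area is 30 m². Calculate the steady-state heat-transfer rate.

Thermal resistances in series:
R_stainless steel = L/(kA) = 0.0031/(15.3×30) = 6.754×10^-6 K/W
R_mineral wool = L/(kA) = 0.125/(0.0332×30) = 0.1255 K/W
R_common brick = L/(kA) = 0.065/(0.844×30) = 0.002567 K/W
R_outer film = 1/(h_o·A) = 1/(29.5×30) = 0.00113 K/W
R_total = 0.1292 K/W
Q = ΔT / R_total = 36 / 0.1292

Q ≈ 279 W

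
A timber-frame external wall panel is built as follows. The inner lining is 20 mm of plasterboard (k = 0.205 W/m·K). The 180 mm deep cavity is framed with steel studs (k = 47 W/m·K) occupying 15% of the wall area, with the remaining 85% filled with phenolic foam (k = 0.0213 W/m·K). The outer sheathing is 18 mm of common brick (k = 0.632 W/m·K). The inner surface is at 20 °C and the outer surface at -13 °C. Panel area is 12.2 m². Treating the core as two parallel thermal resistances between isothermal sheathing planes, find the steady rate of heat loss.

Q ≈ 2660 W

Sheathing layers in series; stud and cavity paths in parallel between them.
R_inner = 0.02/(0.205×12.2) = 0.007997 K/W
R_stud  = 0.18/(47×0.15×12.2) = 0.002093 K/W
R_cav   = 0.18/(0.0213×0.85×12.2) = 0.8149 K/W
1/R_core = 1/R_stud + 1/R_cav → R_core = 0.002087 K/W
R_outer = 0.018/(0.632×12.2) = 0.002335 K/W
R_total = 0.01242 K/W
Q = ΔT/R_total = 33/0.01242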